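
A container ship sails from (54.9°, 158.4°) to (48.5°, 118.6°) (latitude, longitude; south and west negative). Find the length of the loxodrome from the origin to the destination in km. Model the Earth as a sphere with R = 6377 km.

Δψ = ln[tan(π/4+φ₂/2)/tan(π/4+φ₁/2)] = -0.1806;  Δφ = -0.1117 rad,  Δλ = -0.6946 rad
q = Δφ/Δψ = 0.6184
d = R·√(Δφ² + q²Δλ²) = 6377·0.44387 = 2831 km

2831 km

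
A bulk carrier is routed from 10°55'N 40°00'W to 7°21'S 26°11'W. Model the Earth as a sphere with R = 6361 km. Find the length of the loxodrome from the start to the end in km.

Δψ = ln[tan(π/4+φ₂/2)/tan(π/4+φ₁/2)] = -0.3203;  Δφ = -0.3188 rad,  Δλ = +0.2411 rad
q = Δφ/Δψ = 0.9953
d = R·√(Δφ² + q²Δλ²) = 6361·0.39905 = 2538 km

2538 km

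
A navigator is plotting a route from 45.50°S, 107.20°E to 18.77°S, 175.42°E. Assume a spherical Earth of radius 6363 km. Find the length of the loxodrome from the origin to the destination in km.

Rhumb course C = atan2(Δλ, Δψ) with Δψ = ln[tan(π/4+φ₂/2)/tan(π/4+φ₁/2)] = +0.5601, Δλ = +1.1907 → C = 64.81°
d = R·|Δφ| / |cos C| = 6363·0.46653 / 0.42570 = 6973 km

6973 km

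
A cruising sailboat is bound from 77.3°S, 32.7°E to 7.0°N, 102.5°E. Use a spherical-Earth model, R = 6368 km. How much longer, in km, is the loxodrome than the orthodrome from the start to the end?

304 km

Great circle: cos σ = sin φ₁ sin φ₂ + cos φ₁ cos φ₂ cos Δλ,  σ = 1.6144 rad → d_gc = 10280.2 km
Rhumb line: Δψ = +2.3181, q = Δφ/Δψ = 0.6347, d_rh = R√(Δφ²+q²Δλ²) = 10584.3 km
Excess = 10584.3 − 10280.2 = 304.1 ≈ 304 km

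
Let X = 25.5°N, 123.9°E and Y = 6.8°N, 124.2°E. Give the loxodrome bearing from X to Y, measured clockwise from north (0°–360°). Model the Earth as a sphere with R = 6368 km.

Meridional parts: M(φ₁)=+0.4605, M(φ₂)=+0.1190 → ΔM = -0.3416;  Δλ = +0.0052 rad
tan C = Δλ / ΔM = -0.0153 → C = 179.12°

179.1°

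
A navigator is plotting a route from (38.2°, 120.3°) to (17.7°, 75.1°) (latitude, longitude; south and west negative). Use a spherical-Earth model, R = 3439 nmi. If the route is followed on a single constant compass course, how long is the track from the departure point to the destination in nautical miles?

2676 nmi

Δψ = ln[tan(π/4+φ₂/2)/tan(π/4+φ₁/2)] = -0.4085;  Δφ = -0.3578 rad,  Δλ = -0.7889 rad
q = Δφ/Δψ = 0.8759
d = R·√(Δφ² + q²Δλ²) = 3439·0.77815 = 2676 nmi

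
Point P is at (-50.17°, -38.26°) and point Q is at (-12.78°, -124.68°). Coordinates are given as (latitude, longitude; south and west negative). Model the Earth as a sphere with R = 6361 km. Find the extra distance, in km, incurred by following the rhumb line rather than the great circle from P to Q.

Great circle: cos σ = sin φ₁ sin φ₂ + cos φ₁ cos φ₂ cos Δλ,  σ = 1.3604 rad → d_gc = 8653.3 km
Rhumb line: Δψ = +0.7904, q = Δφ/Δψ = 0.8257, d_rh = R√(Δφ²+q²Δλ²) = 8943.3 km
Excess = 8943.3 − 8653.3 = 290.0 ≈ 290 km

290 km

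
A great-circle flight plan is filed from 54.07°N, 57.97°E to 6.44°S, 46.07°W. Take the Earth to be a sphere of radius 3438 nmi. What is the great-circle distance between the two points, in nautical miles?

Haversine: a = sin²(Δφ/2)+cos φ₁ cos φ₂ sin²(Δλ/2) = 0.61614;  σ = 2·atan2(√a,√(1−a))
σ = 103.431° → d = Rσ = 3438·1.80522 = 6206 nmi

6206 nmi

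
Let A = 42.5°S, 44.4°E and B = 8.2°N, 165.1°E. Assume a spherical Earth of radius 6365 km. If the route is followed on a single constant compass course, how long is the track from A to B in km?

13529 km

Rhumb course C = atan2(Δλ, Δψ) with Δψ = ln[tan(π/4+φ₂/2)/tan(π/4+φ₁/2)] = +0.9646, Δλ = +2.1066 → C = 65.40°
d = R·|Δφ| / |cos C| = 6365·0.88488 / 0.41631 = 13529 km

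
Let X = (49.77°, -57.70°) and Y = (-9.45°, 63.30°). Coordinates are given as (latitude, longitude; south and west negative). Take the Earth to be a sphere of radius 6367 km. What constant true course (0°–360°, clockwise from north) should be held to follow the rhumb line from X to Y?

Meridional parts: M(φ₁)=+1.0045, M(φ₂)=-0.1657 → ΔM = -1.1701;  Δλ = +2.1118 rad
tan C = Δλ / ΔM = -1.8048 → C = 118.99°

119.0°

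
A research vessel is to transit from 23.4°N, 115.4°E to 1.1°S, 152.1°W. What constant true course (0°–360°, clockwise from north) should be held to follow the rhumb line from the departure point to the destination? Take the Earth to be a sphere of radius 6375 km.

105.2°

Δψ = ln[tan(π/4+φ₂/2)/tan(π/4+φ₁/2)] = -0.4395
Δλ = +1.6144 rad (taken the short way round)
course = atan2(Δλ, Δψ) = 105.23°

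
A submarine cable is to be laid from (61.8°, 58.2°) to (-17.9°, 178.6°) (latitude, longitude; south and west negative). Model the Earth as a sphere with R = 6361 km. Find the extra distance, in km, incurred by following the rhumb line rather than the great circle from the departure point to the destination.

Great circle: cos σ = sin φ₁ sin φ₂ + cos φ₁ cos φ₂ cos Δλ,  σ = 2.0926 rad → d_gc = 13310.89 km
Rhumb line: Δψ = -1.6992, q = Δφ/Δψ = 0.8186, d_rh = R√(Δφ²+q²Δλ²) = 14072.44 km
Excess = 14072.44 − 13310.89 = 761.55 ≈ 762 km

762 km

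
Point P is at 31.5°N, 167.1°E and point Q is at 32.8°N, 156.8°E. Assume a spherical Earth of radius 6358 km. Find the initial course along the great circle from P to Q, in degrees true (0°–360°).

281.2°

N = sin Δλ·cos φ₂ = -0.1503;  D = cos φ₁ sin φ₂ − sin φ₁ cos φ₂ cos Δλ = +0.0298
initial course = atan2(N, D) = 281.20°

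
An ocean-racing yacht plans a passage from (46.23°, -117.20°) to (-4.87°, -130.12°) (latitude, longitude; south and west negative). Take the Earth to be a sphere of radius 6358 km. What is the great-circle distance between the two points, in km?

cos σ = sin φ₁ sin φ₂ + cos φ₁ cos φ₂ cos Δλ
      = sin(46.23°)sin(-4.87°) + cos(46.23°)cos(-4.87°)cos(-12.92°) = 0.6105
σ = 52.373° → d = Rσ = 6358·0.91409 = 5812 km

5812 km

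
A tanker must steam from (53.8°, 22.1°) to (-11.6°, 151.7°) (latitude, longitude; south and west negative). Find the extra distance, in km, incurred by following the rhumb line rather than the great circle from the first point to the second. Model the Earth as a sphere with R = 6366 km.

Great circle: cos σ = sin φ₁ sin φ₂ + cos φ₁ cos φ₂ cos Δλ,  σ = 2.1306 rad → d_gc = 13563.5 km
Rhumb line: Δψ = -1.3221, q = Δφ/Δψ = 0.8634, d_rh = R√(Δφ²+q²Δλ²) = 14399.8 km
Excess = 14399.8 − 13563.5 = 836.3 ≈ 836 km

836 km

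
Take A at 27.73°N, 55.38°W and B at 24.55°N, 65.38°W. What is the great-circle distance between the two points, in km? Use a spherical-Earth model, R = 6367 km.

1058 km

Haversine: a = sin²(Δφ/2)+cos φ₁ cos φ₂ sin²(Δλ/2) = 0.00689;  σ = 2·atan2(√a,√(1−a))
σ = 9.520° → d = Rσ = 6367·0.16615 = 1058 km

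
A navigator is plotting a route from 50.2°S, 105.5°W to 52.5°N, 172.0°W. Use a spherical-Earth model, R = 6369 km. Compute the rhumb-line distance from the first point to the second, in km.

13049 km

Δψ = ln[tan(π/4+φ₂/2)/tan(π/4+φ₁/2)] = +2.0965;  Δφ = +1.7925 rad,  Δλ = -1.1606 rad
q = Δφ/Δψ = 0.8550
d = R·√(Δφ² + q²Δλ²) = 6369·2.04879 = 13049 km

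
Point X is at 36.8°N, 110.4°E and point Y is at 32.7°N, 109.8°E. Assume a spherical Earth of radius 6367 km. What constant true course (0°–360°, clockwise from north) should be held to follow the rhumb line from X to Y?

186.9°

Δψ = ln[tan(π/4+φ₂/2)/tan(π/4+φ₁/2)] = -0.0871
Δλ = -0.0105 rad (taken the short way round)
course = atan2(Δλ, Δψ) = 186.85°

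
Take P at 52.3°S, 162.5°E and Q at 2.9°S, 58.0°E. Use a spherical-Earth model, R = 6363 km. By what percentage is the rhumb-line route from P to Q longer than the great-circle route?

4.6%

Great circle: σ = 1.6839 rad → d_gc = Rσ = 10714.8 km
Rhumb: Δφ = +0.8622, Δλ = -1.8239, Δψ = +1.0241, q = Δφ/Δψ = 0.8419 → d_rh = R√(Δφ²+q²Δλ²) = 11205.7 km
Excess = (11205.7 − 10714.8) / 10714.8 = 490.9 / 10714.8 = 4.58% ≈ 4.6%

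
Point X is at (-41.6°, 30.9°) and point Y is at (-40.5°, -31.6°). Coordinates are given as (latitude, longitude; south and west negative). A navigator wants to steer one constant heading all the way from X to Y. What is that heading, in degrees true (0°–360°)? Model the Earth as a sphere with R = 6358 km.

Δψ = ln[tan(π/4+φ₂/2)/tan(π/4+φ₁/2)] = +0.0255
Δλ = -1.0908 rad (taken the short way round)
course = atan2(Δλ, Δψ) = 271.34°

271.3°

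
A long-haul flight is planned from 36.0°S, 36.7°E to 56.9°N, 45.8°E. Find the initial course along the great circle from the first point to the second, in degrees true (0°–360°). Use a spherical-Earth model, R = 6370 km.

N = sin Δλ·cos φ₂ = +0.0864;  D = cos φ₁ sin φ₂ − sin φ₁ cos φ₂ cos Δλ = +0.9947
initial course = atan2(N, D) = 4.96°

5.0°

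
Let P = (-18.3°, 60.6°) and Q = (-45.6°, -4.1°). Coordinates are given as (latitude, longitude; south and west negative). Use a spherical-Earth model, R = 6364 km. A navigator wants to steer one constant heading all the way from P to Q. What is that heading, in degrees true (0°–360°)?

Meridional parts: M(φ₁)=-0.3250, M(φ₂)=-0.8963 → ΔM = -0.5713;  Δλ = -1.1292 rad
tan C = Δλ / ΔM = +1.9766 → C = 243.16°

243.2°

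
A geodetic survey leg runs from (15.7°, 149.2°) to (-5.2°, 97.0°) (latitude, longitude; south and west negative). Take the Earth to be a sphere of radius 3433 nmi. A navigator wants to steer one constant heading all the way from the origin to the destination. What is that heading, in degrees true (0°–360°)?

248.0°

Meridional parts: M(φ₁)=+0.2775, M(φ₂)=-0.0909 → ΔM = -0.3684;  Δλ = -0.9111 rad
tan C = Δλ / ΔM = +2.4731 → C = 247.98°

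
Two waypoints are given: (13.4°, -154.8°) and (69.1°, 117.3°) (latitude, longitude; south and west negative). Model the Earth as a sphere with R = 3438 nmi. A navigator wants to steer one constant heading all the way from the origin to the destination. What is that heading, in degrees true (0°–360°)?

Δψ = ln[tan(π/4+φ₂/2)/tan(π/4+φ₁/2)] = +1.4544
Δλ = -1.5341 rad (taken the short way round)
course = atan2(Δλ, Δψ) = 313.47°

313.5°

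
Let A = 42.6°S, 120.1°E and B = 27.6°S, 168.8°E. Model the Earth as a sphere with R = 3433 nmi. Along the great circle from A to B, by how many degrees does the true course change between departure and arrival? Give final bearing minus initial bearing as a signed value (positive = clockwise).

-29.4°

At departure: θ₁ = atan2(sin Δλ cos φ₂, cos φ₁ sin φ₂ − sin φ₁ cos φ₂ cos Δλ) = 85.29°
At arrival: θ₂ = atan2(sin Δλ cos φ₁, −cos φ₂ sin φ₁ + sin φ₂ cos φ₁ cos Δλ) = 55.87°
Δθ = θ₂ − θ₁ = -29.4°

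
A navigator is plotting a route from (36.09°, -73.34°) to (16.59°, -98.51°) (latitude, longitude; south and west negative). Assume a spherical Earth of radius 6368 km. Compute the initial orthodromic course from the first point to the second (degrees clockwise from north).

235.5°

θ = atan2( sin Δλ·cos φ₂ ,  cos φ₁ sin φ₂ − sin φ₁ cos φ₂ cos Δλ )
  = atan2(-0.4076, -0.2802) = 235.49°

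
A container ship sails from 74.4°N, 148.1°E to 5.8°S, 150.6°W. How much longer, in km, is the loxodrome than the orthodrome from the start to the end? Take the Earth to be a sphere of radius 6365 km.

Great circle: cos σ = sin φ₁ sin φ₂ + cos φ₁ cos φ₂ cos Δλ,  σ = 1.5396 rad → d_gc = 9799.8 km
Rhumb line: Δψ = -2.0893, q = Δφ/Δψ = 0.6700, d_rh = R√(Δφ²+q²Δλ²) = 10009.6 km
Excess = 10009.6 − 9799.8 = 209.8 ≈ 210 km

210 km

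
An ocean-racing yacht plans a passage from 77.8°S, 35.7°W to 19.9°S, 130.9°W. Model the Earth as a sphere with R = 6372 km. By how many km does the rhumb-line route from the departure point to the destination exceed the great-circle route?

621 km

Great circle: cos σ = sin φ₁ sin φ₂ + cos φ₁ cos φ₂ cos Δλ,  σ = 1.2507 rad → d_gc = 7969.3 km
Rhumb line: Δψ = +1.8816, q = Δφ/Δψ = 0.5371, d_rh = R√(Δφ²+q²Δλ²) = 8590.4 km
Excess = 8590.4 − 7969.3 = 621.1 ≈ 621 km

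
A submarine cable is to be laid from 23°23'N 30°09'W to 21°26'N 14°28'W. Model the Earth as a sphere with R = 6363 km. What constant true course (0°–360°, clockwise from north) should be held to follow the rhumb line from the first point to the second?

97.7°

Δψ = ln[tan(π/4+φ₂/2)/tan(π/4+φ₁/2)] = -0.0368
Δλ = +0.2737 rad (taken the short way round)
course = atan2(Δλ, Δψ) = 97.66°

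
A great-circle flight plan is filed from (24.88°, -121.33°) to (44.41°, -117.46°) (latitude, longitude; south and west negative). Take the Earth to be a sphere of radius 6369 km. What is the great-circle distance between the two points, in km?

cos σ = sin φ₁ sin φ₂ + cos φ₁ cos φ₂ cos Δλ
      = sin(24.88°)sin(44.41°) + cos(24.88°)cos(44.41°)cos(3.87°) = 0.9410
σ = 19.782° → d = Rσ = 6369·0.34526 = 2199 km

2199 km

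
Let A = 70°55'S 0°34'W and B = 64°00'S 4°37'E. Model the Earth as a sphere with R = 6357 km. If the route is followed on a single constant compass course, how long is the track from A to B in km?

798 km

Rhumb course C = atan2(Δλ, Δψ) with Δψ = ln[tan(π/4+φ₂/2)/tan(π/4+φ₁/2)] = +0.3173, Δλ = +0.0905 → C = 15.91°
d = R·|Δφ| / |cos C| = 6357·0.12072 / 0.96169 = 798 km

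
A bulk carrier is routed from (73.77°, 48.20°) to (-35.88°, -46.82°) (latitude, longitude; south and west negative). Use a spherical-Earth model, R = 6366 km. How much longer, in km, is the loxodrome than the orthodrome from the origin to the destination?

461 km

Great circle: cos σ = sin φ₁ sin φ₂ + cos φ₁ cos φ₂ cos Δλ,  σ = 2.1927 rad → d_gc = 13958.5 km
Rhumb line: Δψ = -2.6195, q = Δφ/Δψ = 0.7306, d_rh = R√(Δφ²+q²Δλ²) = 14419.3 km
Excess = 14419.3 − 13958.5 = 460.8 ≈ 461 km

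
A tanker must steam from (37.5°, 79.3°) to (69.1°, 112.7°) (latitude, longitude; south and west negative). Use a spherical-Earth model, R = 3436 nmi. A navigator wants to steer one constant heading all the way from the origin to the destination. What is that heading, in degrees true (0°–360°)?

Δψ = ln[tan(π/4+φ₂/2)/tan(π/4+φ₁/2)] = +0.9835
Δλ = +0.5829 rad (taken the short way round)
course = atan2(Δλ, Δψ) = 30.66°

30.7°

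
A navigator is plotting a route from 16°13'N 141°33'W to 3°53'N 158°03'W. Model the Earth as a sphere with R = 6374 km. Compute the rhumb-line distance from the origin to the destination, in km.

2266 km

Δψ = ln[tan(π/4+φ₂/2)/tan(π/4+φ₁/2)] = -0.2191;  Δφ = -0.2153 rad,  Δλ = -0.2880 rad
q = Δφ/Δψ = 0.9826
d = R·√(Δφ² + q²Δλ²) = 6374·0.35554 = 2266 km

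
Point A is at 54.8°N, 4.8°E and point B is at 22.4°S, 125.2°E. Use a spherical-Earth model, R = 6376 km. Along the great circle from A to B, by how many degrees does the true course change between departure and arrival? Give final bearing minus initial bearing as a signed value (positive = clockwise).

+63.9°

At departure: θ₁ = atan2(sin Δλ cos φ₂, cos φ₁ sin φ₂ − sin φ₁ cos φ₂ cos Δλ) = 78.47°
At arrival: θ₂ = atan2(sin Δλ cos φ₁, −cos φ₂ sin φ₁ + sin φ₂ cos φ₁ cos Δλ) = 142.35°
Δθ = θ₂ − θ₁ = +63.9°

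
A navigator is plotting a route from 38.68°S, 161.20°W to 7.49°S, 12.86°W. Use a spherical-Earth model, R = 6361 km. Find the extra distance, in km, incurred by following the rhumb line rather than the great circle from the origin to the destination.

Great circle: cos σ = sin φ₁ sin φ₂ + cos φ₁ cos φ₂ cos Δλ,  σ = 2.1863 rad → d_gc = 13906.8 km
Rhumb line: Δψ = +0.6020, q = Δφ/Δψ = 0.9042, d_rh = R√(Δφ²+q²Δλ²) = 15288.9 km
Excess = 15288.9 − 13906.8 = 1382.1 ≈ 1382 km

1382 km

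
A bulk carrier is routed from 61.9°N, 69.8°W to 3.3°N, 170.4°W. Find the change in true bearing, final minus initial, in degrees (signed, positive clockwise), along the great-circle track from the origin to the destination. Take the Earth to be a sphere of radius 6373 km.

At departure: θ₁ = atan2(sin Δλ cos φ₂, cos φ₁ sin φ₂ − sin φ₁ cos φ₂ cos Δλ) = 280.91°
At arrival: θ₂ = atan2(sin Δλ cos φ₁, −cos φ₂ sin φ₁ + sin φ₂ cos φ₁ cos Δλ) = 207.60°
Δθ = θ₂ − θ₁ = -73.3°

-73.3°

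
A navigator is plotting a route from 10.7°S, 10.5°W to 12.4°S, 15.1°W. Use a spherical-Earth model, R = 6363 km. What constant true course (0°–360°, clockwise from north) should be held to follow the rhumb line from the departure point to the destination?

249.3°

Meridional parts: M(φ₁)=-0.1878, M(φ₂)=-0.2181 → ΔM = -0.0303;  Δλ = -0.0803 rad
tan C = Δλ / ΔM = +2.6510 → C = 249.33°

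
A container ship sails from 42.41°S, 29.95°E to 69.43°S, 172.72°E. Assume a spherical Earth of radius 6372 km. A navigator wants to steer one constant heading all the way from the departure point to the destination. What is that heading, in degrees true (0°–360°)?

109.6°

Δψ = ln[tan(π/4+φ₂/2)/tan(π/4+φ₁/2)] = -0.8879
Δλ = +2.4918 rad (taken the short way round)
course = atan2(Δλ, Δψ) = 109.61°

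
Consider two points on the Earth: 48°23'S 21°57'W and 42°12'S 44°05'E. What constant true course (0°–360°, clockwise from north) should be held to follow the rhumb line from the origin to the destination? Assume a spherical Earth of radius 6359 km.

Meridional parts: M(φ₁)=-0.9675, M(φ₂)=-0.8139 → ΔM = +0.1536;  Δλ = +1.1525 rad
tan C = Δλ / ΔM = +7.5017 → C = 82.41°

82.4°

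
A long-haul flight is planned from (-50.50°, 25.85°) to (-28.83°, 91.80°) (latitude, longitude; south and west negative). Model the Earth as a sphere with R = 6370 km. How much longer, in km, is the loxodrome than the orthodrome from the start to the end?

149 km

Great circle: cos σ = sin φ₁ sin φ₂ + cos φ₁ cos φ₂ cos Δλ,  σ = 0.9283 rad → d_gc = 5913.4 km
Rhumb line: Δψ = +0.4985, q = Δφ/Δψ = 0.7588, d_rh = R√(Δφ²+q²Δλ²) = 6062.5 km
Excess = 6062.5 − 5913.4 = 149.1 ≈ 149 km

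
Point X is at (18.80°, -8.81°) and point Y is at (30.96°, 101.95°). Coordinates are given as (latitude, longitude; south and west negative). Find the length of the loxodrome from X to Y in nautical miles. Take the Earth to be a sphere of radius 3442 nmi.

6064 nmi

Rhumb course C = atan2(Δλ, Δψ) with Δψ = ln[tan(π/4+φ₂/2)/tan(π/4+φ₁/2)] = +0.2346, Δλ = +1.9331 → C = 83.08°
d = R·|Δφ| / |cos C| = 3442·0.21223 / 0.12046 = 6064 nmi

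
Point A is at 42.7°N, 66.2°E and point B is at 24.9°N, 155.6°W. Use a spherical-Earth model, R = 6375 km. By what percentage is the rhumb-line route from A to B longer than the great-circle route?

Great circle: σ = 1.7838 rad → d_gc = Rσ = 11371.8 km
Rhumb: Δφ = -0.3107, Δλ = +2.4120, Δψ = -0.3767, q = Δφ/Δψ = 0.8246 → d_rh = R√(Δφ²+q²Δλ²) = 12833.5 km
Excess = (12833.5 − 11371.8) / 11371.8 = 1461.7 / 11371.8 = 12.854% ≈ 12.9%

12.9%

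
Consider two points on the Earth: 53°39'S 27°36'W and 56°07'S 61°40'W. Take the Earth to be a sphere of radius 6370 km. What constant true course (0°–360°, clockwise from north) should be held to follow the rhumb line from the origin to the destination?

262.8°

Δψ = ln[tan(π/4+φ₂/2)/tan(π/4+φ₁/2)] = -0.0749
Δλ = -0.5946 rad (taken the short way round)
course = atan2(Δλ, Δψ) = 262.82°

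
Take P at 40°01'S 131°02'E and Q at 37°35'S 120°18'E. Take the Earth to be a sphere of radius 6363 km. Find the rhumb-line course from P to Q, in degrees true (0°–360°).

Meridional parts: M(φ₁)=-0.7633, M(φ₂)=-0.7088 → ΔM = +0.0545;  Δλ = -0.1873 rad
tan C = Δλ / ΔM = -3.4370 → C = 286.22°

286.2°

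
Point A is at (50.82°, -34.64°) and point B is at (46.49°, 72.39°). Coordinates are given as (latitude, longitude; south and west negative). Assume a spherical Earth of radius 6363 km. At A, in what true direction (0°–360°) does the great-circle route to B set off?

47.0°

θ = atan2( sin Δλ·cos φ₂ ,  cos φ₁ sin φ₂ − sin φ₁ cos φ₂ cos Δλ )
  = atan2(+0.6583, +0.6145) = 46.97°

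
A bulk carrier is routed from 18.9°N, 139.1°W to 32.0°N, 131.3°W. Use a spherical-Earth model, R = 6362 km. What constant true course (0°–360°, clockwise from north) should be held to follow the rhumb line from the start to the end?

Meridional parts: M(φ₁)=+0.3360, M(φ₂)=+0.5900 → ΔM = +0.2540;  Δλ = +0.1361 rad
tan C = Δλ / ΔM = +0.5359 → C = 28.19°

28.2°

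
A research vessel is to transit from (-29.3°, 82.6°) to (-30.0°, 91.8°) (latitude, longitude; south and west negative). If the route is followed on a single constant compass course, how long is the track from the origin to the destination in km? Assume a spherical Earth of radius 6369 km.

892 km

Δψ = ln[tan(π/4+φ₂/2)/tan(π/4+φ₁/2)] = -0.0141;  Δφ = -0.0122 rad,  Δλ = +0.1606 rad
q = Δφ/Δψ = 0.8691
d = R·√(Δφ² + q²Δλ²) = 6369·0.14008 = 892 km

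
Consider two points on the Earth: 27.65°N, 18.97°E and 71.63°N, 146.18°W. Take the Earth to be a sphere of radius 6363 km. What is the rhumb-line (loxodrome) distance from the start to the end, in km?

11734 km

Δψ = ln[tan(π/4+φ₂/2)/tan(π/4+φ₁/2)] = +1.3196;  Δφ = +0.7676 rad,  Δλ = -2.8824 rad
q = Δφ/Δψ = 0.5817
d = R·√(Δφ² + q²Δλ²) = 6363·1.84407 = 11734 km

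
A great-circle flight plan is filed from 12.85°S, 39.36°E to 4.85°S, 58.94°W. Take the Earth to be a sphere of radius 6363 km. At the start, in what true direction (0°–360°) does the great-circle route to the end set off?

θ = atan2( sin Δλ·cos φ₂ ,  cos φ₁ sin φ₂ − sin φ₁ cos φ₂ cos Δλ )
  = atan2(-0.9860, -0.1144) = 263.38°

263.4°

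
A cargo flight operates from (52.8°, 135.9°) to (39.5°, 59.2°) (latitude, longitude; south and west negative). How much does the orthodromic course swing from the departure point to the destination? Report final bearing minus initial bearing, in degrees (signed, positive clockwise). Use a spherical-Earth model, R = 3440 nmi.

Initial bearing θ₁ = atan2(sin Δλ cos φ₂, cos φ₁ sin φ₂ − sin φ₁ cos φ₂ cos Δλ) = 287.94°
Final bearing θ₂ = (initial bearing from the destination back to the start) + 180° = 228.20°
Δθ = θ₂ − θ₁ = -59.7°

-59.7°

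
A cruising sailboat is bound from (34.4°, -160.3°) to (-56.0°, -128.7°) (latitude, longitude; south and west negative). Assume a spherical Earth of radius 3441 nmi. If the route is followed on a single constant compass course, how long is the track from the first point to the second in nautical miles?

5672 nmi

Δψ = ln[tan(π/4+φ₂/2)/tan(π/4+φ₁/2)] = -1.8251;  Δφ = -1.5778 rad,  Δλ = +0.5515 rad
q = Δφ/Δψ = 0.8645
d = R·√(Δφ² + q²Δλ²) = 3441·1.64824 = 5672 nmi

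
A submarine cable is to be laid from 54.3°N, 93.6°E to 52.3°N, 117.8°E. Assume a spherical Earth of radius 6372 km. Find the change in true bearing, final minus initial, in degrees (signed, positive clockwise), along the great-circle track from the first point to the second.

Initial bearing θ₁ = atan2(sin Δλ cos φ₂, cos φ₁ sin φ₂ − sin φ₁ cos φ₂ cos Δλ) = 88.00°
Final bearing θ₂ = (initial bearing from the destination back to the start) + 180° = 107.51°
Δθ = θ₂ − θ₁ = +19.5°

+19.5°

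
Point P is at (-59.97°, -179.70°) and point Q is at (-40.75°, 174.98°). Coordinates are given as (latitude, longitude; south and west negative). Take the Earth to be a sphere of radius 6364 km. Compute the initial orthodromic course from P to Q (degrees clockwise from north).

θ = atan2( sin Δλ·cos φ₂ ,  cos φ₁ sin φ₂ − sin φ₁ cos φ₂ cos Δλ )
  = atan2(-0.0702, +0.3264) = 347.85°

347.9°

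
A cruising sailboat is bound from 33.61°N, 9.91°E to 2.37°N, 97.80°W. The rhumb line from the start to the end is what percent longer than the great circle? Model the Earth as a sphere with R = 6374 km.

Great circle: σ = 1.8031 rad → d_gc = Rσ = 11493.1 km
Rhumb: Δφ = -0.5452, Δλ = -1.8799, Δψ = -0.5821, q = Δφ/Δψ = 0.9367 → d_rh = R√(Δφ²+q²Δλ²) = 11749.6 km
Excess = (11749.6 − 11493.1) / 11493.1 = 256.5 / 11493.1 = 2.23% ≈ 2.2%

2.2%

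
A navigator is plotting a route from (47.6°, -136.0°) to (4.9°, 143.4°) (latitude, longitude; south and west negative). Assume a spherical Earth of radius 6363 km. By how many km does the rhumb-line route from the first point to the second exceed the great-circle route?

190 km

Great circle: cos σ = sin φ₁ sin φ₂ + cos φ₁ cos φ₂ cos Δλ,  σ = 1.3971 rad → d_gc = 8889.9 km
Rhumb line: Δψ = -0.8614, q = Δφ/Δψ = 0.8651, d_rh = R√(Δφ²+q²Δλ²) = 9080.3 km
Excess = 9080.3 − 8889.9 = 190.4 ≈ 190 km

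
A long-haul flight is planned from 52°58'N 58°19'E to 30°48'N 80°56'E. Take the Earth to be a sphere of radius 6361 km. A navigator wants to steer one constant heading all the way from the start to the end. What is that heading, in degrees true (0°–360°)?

143.2°

Meridional parts: M(φ₁)=+1.0939, M(φ₂)=+0.5655 → ΔM = -0.5284;  Δλ = +0.3947 rad
tan C = Δλ / ΔM = -0.7471 → C = 143.24°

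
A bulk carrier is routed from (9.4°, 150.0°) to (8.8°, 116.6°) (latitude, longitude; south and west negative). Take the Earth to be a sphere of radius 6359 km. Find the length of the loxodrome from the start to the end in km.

3661 km

Δψ = ln[tan(π/4+φ₂/2)/tan(π/4+φ₁/2)] = -0.0106;  Δφ = -0.0105 rad,  Δλ = -0.5829 rad
q = Δφ/Δψ = 0.9874
d = R·√(Δφ² + q²Δλ²) = 6359·0.57570 = 3661 km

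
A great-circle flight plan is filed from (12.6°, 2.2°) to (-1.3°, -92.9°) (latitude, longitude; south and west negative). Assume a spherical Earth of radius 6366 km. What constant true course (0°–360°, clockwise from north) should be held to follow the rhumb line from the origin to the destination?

Meridional parts: M(φ₁)=+0.2217, M(φ₂)=-0.0227 → ΔM = -0.2444;  Δλ = -1.6598 rad
tan C = Δλ / ΔM = +6.7914 → C = 261.62°

261.6°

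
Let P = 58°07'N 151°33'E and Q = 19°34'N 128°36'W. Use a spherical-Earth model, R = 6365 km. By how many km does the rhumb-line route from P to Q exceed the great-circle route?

294 km

Great circle: cos σ = sin φ₁ sin φ₂ + cos φ₁ cos φ₂ cos Δλ,  σ = 1.1895 rad → d_gc = 7571.5 km
Rhumb line: Δψ = -0.9047, q = Δφ/Δψ = 0.7437, d_rh = R√(Δφ²+q²Δλ²) = 7865.4 km
Excess = 7865.4 − 7571.5 = 293.9 ≈ 294 km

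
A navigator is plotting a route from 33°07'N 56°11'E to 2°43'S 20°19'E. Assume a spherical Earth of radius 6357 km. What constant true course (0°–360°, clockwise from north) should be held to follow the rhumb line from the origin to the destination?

223.5°

Meridional parts: M(φ₁)=+0.6132, M(φ₂)=-0.0474 → ΔM = -0.6606;  Δλ = -0.6260 rad
tan C = Δλ / ΔM = +0.9476 → C = 223.46°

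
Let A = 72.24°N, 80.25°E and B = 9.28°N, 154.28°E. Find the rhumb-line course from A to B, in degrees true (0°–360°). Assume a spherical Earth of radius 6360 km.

142.7°

Δψ = ln[tan(π/4+φ₂/2)/tan(π/4+φ₁/2)] = -1.6937
Δλ = +1.2921 rad (taken the short way round)
course = atan2(Δλ, Δψ) = 142.66°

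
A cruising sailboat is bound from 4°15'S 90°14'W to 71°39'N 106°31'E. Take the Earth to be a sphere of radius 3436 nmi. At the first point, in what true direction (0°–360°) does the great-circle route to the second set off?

354.4°

θ = atan2( sin Δλ·cos φ₂ ,  cos φ₁ sin φ₂ − sin φ₁ cos φ₂ cos Δλ )
  = atan2(-0.0907, +0.9242) = 354.39°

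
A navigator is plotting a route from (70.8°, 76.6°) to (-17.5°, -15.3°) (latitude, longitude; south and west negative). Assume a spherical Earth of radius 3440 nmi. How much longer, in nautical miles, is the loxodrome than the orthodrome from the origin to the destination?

Great circle: cos σ = sin φ₁ sin φ₂ + cos φ₁ cos φ₂ cos Δλ,  σ = 1.8696 rad → d_gc = 6431.43 nmi
Rhumb line: Δψ = -2.0873, q = Δφ/Δψ = 0.7383, d_rh = R√(Δφ²+q²Δλ²) = 6685.90 nmi
Excess = 6685.90 − 6431.43 = 254.47 ≈ 254 nmi

254 nmi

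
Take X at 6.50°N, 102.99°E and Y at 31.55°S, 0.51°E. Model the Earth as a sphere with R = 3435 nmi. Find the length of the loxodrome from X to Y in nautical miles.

6302 nmi

Δψ = ln[tan(π/4+φ₂/2)/tan(π/4+φ₁/2)] = -0.6945;  Δφ = -0.6641 rad,  Δλ = -1.7886 rad
q = Δφ/Δψ = 0.9562
d = R·√(Δφ² + q²Δλ²) = 3435·1.83476 = 6302 nmi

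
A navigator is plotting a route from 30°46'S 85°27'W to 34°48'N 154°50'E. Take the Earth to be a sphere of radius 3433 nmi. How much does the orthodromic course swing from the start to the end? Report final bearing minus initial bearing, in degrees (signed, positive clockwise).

-8.2°

At departure: θ₁ = atan2(sin Δλ cos φ₂, cos φ₁ sin φ₂ − sin φ₁ cos φ₂ cos Δλ) = 291.59°
At arrival: θ₂ = atan2(sin Δλ cos φ₁, −cos φ₂ sin φ₁ + sin φ₂ cos φ₁ cos Δλ) = 283.34°
Δθ = θ₂ − θ₁ = -8.2°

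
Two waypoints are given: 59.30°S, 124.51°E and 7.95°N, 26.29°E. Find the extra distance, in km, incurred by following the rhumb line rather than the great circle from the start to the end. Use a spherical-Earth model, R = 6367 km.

431 km

Great circle: cos σ = sin φ₁ sin φ₂ + cos φ₁ cos φ₂ cos Δλ,  σ = 1.7632 rad → d_gc = 11226.3 km
Rhumb line: Δψ = +1.4320, q = Δφ/Δψ = 0.8197, d_rh = R√(Δφ²+q²Δλ²) = 11657.0 km
Excess = 11657.0 − 11226.3 = 430.7 ≈ 431 km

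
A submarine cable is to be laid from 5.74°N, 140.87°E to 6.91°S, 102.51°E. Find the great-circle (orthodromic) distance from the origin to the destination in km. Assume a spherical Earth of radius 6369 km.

4481 km

cos σ = sin φ₁ sin φ₂ + cos φ₁ cos φ₂ cos Δλ
      = sin(5.74°)sin(-6.91°) + cos(5.74°)cos(-6.91°)cos(-38.36°) = 0.7625
σ = 40.315° → d = Rσ = 6369·0.70363 = 4481 km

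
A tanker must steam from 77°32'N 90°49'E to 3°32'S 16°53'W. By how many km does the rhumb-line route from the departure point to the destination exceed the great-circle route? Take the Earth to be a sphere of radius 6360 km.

Great circle: cos σ = sin φ₁ sin φ₂ + cos φ₁ cos φ₂ cos Δλ,  σ = 1.6968 rad → d_gc = 10791.7 km
Rhumb line: Δψ = -2.2761, q = Δφ/Δψ = 0.6216, d_rh = R√(Δφ²+q²Δλ²) = 11670.7 km
Excess = 11670.7 − 10791.7 = 879.0 ≈ 879 km

879 km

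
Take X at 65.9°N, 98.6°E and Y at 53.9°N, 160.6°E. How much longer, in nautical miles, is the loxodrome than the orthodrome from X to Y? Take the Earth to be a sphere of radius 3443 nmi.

74 nmi

Great circle: cos σ = sin φ₁ sin φ₂ + cos φ₁ cos φ₂ cos Δλ,  σ = 0.5538 rad → d_gc = 1906.88 nmi
Rhumb line: Δψ = -0.4231, q = Δφ/Δψ = 0.4951, d_rh = R√(Δφ²+q²Δλ²) = 1980.41 nmi
Excess = 1980.41 − 1906.88 = 73.53 ≈ 74 nmi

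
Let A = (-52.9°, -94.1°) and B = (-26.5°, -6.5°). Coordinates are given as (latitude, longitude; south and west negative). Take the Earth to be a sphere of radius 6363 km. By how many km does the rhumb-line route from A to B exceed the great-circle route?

Great circle: cos σ = sin φ₁ sin φ₂ + cos φ₁ cos φ₂ cos Δλ,  σ = 1.1826 rad → d_gc = 7525.1 km
Rhumb line: Δψ = +0.6120, q = Δφ/Δψ = 0.7529, d_rh = R√(Δφ²+q²Δλ²) = 7889.5 km
Excess = 7889.5 − 7525.1 = 364.4 ≈ 364 km

364 km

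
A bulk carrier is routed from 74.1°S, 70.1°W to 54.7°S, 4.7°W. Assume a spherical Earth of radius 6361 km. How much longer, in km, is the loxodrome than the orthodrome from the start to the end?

Great circle: cos σ = sin φ₁ sin φ₂ + cos φ₁ cos φ₂ cos Δλ,  σ = 0.5533 rad → d_gc = 3519.3 km
Rhumb line: Δψ = +0.8235, q = Δφ/Δψ = 0.4112, d_rh = R√(Δφ²+q²Δλ²) = 3681.3 km
Excess = 3681.3 − 3519.3 = 162.0 ≈ 162 km

162 km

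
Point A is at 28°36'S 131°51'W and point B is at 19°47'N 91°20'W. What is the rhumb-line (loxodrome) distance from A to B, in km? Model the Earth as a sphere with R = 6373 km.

Δψ = ln[tan(π/4+φ₂/2)/tan(π/4+φ₁/2)] = +0.8736;  Δφ = +0.8444 rad,  Δλ = +0.7071 rad
q = Δφ/Δψ = 0.9666
d = R·√(Δφ² + q²Δλ²) = 6373·1.08641 = 6924 km

6924 km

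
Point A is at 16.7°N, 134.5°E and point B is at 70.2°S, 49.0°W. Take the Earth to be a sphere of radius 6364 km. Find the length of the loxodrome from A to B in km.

Rhumb course C = atan2(Δλ, Δψ) with Δψ = ln[tan(π/4+φ₂/2)/tan(π/4+φ₁/2)] = -2.0414, Δλ = +3.0805 → C = 123.53°
d = R·|Δφ| / |cos C| = 6364·1.51669 / 0.55239 = 17474 km

17474 km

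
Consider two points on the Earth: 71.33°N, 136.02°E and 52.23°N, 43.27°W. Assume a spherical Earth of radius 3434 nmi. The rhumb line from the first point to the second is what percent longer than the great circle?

Great circle: σ = 0.9850 rad → d_gc = Rσ = 3382.6 nmi
Rhumb: Δφ = -0.3334, Δλ = -3.1292, Δψ = -0.7329, q = Δφ/Δψ = 0.4549 → d_rh = R√(Δφ²+q²Δλ²) = 5020.2 nmi
Excess = (5020.2 − 3382.6) / 3382.6 = 1637.6 / 3382.6 = 48.41% ≈ 48.4%

48.4%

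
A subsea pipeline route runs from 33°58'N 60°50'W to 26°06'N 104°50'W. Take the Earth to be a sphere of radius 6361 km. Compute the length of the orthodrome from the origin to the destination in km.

Haversine: a = sin²(Δφ/2)+cos φ₁ cos φ₂ sin²(Δλ/2) = 0.10922;  σ = 2·atan2(√a,√(1−a))
σ = 38.597° → d = Rσ = 6361·0.67364 = 4285 km

4285 km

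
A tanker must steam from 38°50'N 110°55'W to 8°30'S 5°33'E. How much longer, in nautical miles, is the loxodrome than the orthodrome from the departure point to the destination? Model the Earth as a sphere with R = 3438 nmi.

160 nmi

Great circle: cos σ = sin φ₁ sin φ₂ + cos φ₁ cos φ₂ cos Δλ,  σ = 2.0220 rad → d_gc = 6951.6 nmi
Rhumb line: Δψ = -0.8855, q = Δφ/Δψ = 0.9330, d_rh = R√(Δφ²+q²Δλ²) = 7112.0 nmi
Excess = 7112.0 − 6951.6 = 160.4 ≈ 160 nmi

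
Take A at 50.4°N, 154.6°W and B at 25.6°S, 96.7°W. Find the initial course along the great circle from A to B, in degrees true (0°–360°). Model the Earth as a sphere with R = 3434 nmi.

θ = atan2( sin Δλ·cos φ₂ ,  cos φ₁ sin φ₂ − sin φ₁ cos φ₂ cos Δλ )
  = atan2(+0.7640, -0.6447) = 130.16°

130.2°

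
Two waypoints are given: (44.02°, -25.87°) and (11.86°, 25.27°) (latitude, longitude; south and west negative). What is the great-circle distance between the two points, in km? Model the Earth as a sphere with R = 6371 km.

6031 km

cos σ = sin φ₁ sin φ₂ + cos φ₁ cos φ₂ cos Δλ
      = sin(44.02°)sin(11.86°) + cos(44.02°)cos(11.86°)cos(51.14°) = 0.5844
σ = 54.242° → d = Rσ = 6371·0.94670 = 6031 km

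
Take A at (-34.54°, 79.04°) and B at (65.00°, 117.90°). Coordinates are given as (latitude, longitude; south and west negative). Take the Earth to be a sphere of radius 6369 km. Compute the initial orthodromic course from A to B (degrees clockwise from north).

15.9°

θ = atan2( sin Δλ·cos φ₂ ,  cos φ₁ sin φ₂ − sin φ₁ cos φ₂ cos Δλ )
  = atan2(+0.2652, +0.9331) = 15.86°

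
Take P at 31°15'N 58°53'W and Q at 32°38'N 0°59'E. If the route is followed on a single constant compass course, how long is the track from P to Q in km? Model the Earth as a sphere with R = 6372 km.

5652 km

Δψ = ln[tan(π/4+φ₂/2)/tan(π/4+φ₁/2)] = +0.0285;  Δφ = +0.0241 rad,  Δλ = +1.0449 rad
q = Δφ/Δψ = 0.8486
d = R·√(Δφ² + q²Δλ²) = 6372·0.88695 = 5652 km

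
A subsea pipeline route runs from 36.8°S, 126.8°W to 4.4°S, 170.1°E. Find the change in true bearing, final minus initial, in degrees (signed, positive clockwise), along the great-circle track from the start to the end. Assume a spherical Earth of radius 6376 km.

+25.4°

Initial bearing θ₁ = atan2(sin Δλ cos φ₂, cos φ₁ sin φ₂ − sin φ₁ cos φ₂ cos Δλ) = 283.21°
Final bearing θ₂ = (initial bearing from the destination back to the start) + 180° = 308.57°
Δθ = θ₂ − θ₁ = +25.4°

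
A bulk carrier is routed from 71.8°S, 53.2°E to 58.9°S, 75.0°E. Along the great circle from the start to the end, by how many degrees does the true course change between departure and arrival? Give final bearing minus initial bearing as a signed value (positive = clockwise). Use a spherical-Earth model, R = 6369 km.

Initial bearing θ₁ = atan2(sin Δλ cos φ₂, cos φ₁ sin φ₂ − sin φ₁ cos φ₂ cos Δλ) = 45.55°
Final bearing θ₂ = (initial bearing from the destination back to the start) + 180° = 25.57°
Δθ = θ₂ − θ₁ = -20.0°

-20.0°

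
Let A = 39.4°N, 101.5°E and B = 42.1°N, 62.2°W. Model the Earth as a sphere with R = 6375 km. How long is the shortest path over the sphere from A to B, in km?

cos σ = sin φ₁ sin φ₂ + cos φ₁ cos φ₂ cos Δλ
      = sin(39.40°)sin(42.10°) + cos(39.40°)cos(42.10°)cos(-163.70°) = -0.1248
σ = 97.167° → d = Rσ = 6375·1.69589 = 10811 km

10811 km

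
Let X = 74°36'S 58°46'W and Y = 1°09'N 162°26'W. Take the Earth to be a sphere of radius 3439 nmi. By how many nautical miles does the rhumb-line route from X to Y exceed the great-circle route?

Great circle: cos σ = sin φ₁ sin φ₂ + cos φ₁ cos φ₂ cos Δλ,  σ = 1.6530 rad → d_gc = 5684.6 nmi
Rhumb line: Δψ = +2.0210, q = Δφ/Δψ = 0.6542, d_rh = R√(Δφ²+q²Δλ²) = 6102.5 nmi
Excess = 6102.5 − 5684.6 = 417.9 ≈ 418 nmi

418 nmi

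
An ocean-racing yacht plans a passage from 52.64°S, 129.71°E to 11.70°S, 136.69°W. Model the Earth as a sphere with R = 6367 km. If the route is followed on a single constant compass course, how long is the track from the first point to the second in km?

Rhumb course C = atan2(Δλ, Δψ) with Δψ = ln[tan(π/4+φ₂/2)/tan(π/4+φ₁/2)] = +0.8788, Δλ = +1.6336 → C = 61.72°
d = R·|Δφ| / |cos C| = 6367·0.71454 / 0.47375 = 9603 km

9603 km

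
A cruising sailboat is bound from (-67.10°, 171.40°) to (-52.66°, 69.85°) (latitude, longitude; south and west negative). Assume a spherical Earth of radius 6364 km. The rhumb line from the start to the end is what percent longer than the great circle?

Great circle: σ = 0.8160 rad → d_gc = Rσ = 5193.1 km
Rhumb: Δφ = +0.2520, Δλ = -1.7724, Δψ = +0.5118, q = Δφ/Δψ = 0.4924 → d_rh = R√(Δφ²+q²Δλ²) = 5781.4 km
Excess = (5781.4 − 5193.1) / 5193.1 = 588.3 / 5193.1 = 11.33% ≈ 11.3%

11.3%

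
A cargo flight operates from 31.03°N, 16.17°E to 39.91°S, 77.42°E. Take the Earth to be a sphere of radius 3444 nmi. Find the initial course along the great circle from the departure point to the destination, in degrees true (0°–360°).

137.7°

θ = atan2( sin Δλ·cos φ₂ ,  cos φ₁ sin φ₂ − sin φ₁ cos φ₂ cos Δλ )
  = atan2(+0.6725, -0.7400) = 137.73°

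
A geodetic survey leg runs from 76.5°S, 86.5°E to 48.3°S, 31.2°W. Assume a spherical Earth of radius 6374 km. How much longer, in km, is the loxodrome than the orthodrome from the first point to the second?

874 km

Great circle: cos σ = sin φ₁ sin φ₂ + cos φ₁ cos φ₂ cos Δλ,  σ = 0.8582 rad → d_gc = 5470.0 km
Rhumb line: Δψ = +1.1687, q = Δφ/Δψ = 0.4211, d_rh = R√(Δφ²+q²Δλ²) = 6344.1 km
Excess = 6344.1 − 5470.0 = 874.1 ≈ 874 km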